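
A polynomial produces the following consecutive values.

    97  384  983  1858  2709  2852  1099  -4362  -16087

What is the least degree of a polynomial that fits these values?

First differences: 287, 599, 875, 851, 143, -1753, -5461, -11725
Second differences: 312, 276, -24, -708, -1896, -3708, -6264
Third differences: -36, -300, -684, -1188, -1812, -2556
Fourth differences: -264, -384, -504, -624, -744
Fifth differences: -120, -120, -120, -120
The fifth differences are constant, so the polynomial has degree 5.

5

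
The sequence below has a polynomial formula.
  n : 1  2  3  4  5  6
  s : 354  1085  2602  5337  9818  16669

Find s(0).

731, 1517, 2735, 4481, 6851
786, 1218, 1746, 2370
432, 528, 624
96, 96
The fourth differences are constant at 96.
Work back: 432 − 96 = 336;  786 − 336 = 450;  731 − 450 = 281;  354 − 281 = 73

73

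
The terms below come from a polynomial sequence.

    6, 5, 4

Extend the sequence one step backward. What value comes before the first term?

7

D1: -1, -1
The first differences are constant at -1.
Work back: 6 + 1 = 7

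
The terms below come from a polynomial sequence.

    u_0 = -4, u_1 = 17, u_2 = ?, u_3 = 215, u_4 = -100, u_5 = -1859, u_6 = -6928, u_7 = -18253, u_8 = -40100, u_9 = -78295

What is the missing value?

112

Using the last 7 terms:
First differences: -315  -1759  -5069  -11325  -21847  -38195
Second differences: -1444  -3310  -6256  -10522  -16348
Third differences: -1866  -2946  -4266  -5826
Fourth differences: -1080  -1320  -1560
Fifth differences: -240  -240
Constant fifth difference = -240.
Extend backward: -1080 + 240 = -840;  -1866 + 840 = -1026;  -1444 + 1026 = -418;  -315 + 418 = 103;  215 − 103 = 112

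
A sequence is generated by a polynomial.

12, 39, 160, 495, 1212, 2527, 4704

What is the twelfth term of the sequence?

41119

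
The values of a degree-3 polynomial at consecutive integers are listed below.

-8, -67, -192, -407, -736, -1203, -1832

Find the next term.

-2647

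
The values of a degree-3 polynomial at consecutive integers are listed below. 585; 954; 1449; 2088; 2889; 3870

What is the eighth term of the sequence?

6444

First differences: 369 , 495 , 639 , 801 , 981
Second differences: 126 , 144 , 162 , 180
Third differences: 18 , 18 , 18
The third differences are constant (18).
180 + 18 = 198;  981 + 198 = 1179;  3870 + 1179 = 5049
198 + 18 = 216;  1179 + 216 = 1395;  5049 + 1395 = 6444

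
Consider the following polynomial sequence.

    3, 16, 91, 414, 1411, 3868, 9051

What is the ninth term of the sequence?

Δ: 13, 75, 323, 997, 2457, 5183
Δ²: 62, 248, 674, 1460, 2726
Δ³: 186, 426, 786, 1266
Δ⁴: 240, 360, 480
Δ⁵: 120, 120
Fifth differences constant at 120.
480 + 120 = 600;  1266 + 600 = 1866;  2726 + 1866 = 4592;  5183 + 4592 = 9775;  9051 + 9775 = 18826
600 + 120 = 720;  1866 + 720 = 2586;  4592 + 2586 = 7178;  9775 + 7178 = 16953;  18826 + 16953 = 35779

35779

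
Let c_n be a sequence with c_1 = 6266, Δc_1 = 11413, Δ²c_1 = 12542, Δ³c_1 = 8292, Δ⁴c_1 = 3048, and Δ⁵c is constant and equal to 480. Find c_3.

41634

Build the table forward from the leading diagonal:
Fifth differences: 480, 480, 480
Fourth differences: 3048, 3528, 4008
Third differences: 8292, 11340, 14868
Second differences: 12542, 20834, 32174
First differences: 11413, 23955, 44789
c: 6266, 17679, 41634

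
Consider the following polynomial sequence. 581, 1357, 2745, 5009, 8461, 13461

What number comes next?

20417

First differences: 776, 1388, 2264, 3452, 5000
Second differences: 612, 876, 1188, 1548
Third differences: 264, 312, 360
Fourth differences: 48, 48
Constant fourth difference = 48, so extend:
360 + 48 = 408;  1548 + 408 = 1956;  5000 + 1956 = 6956;  13461 + 6956 = 20417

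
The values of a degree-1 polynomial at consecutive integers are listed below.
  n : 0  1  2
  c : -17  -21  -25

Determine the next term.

-29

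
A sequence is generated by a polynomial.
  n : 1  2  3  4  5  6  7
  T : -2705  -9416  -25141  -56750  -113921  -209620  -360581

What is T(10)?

-6711, -15725, -31609, -57171, -95699, -150961
-9014, -15884, -25562, -38528, -55262
-6870, -9678, -12966, -16734
-2808, -3288, -3768
-480, -480
Fifth differences constant at -480.
-3768 − 480 = -4248;  -16734 − 4248 = -20982;  -55262 − 20982 = -76244;  -150961 − 76244 = -227205;  -360581 − 227205 = -587786
-4248 − 480 = -4728;  -20982 − 4728 = -25710;  -76244 − 25710 = -101954;  -227205 − 101954 = -329159;  -587786 − 329159 = -916945
-4728 − 480 = -5208;  -25710 − 5208 = -30918;  -101954 − 30918 = -132872;  -329159 − 132872 = -462031;  -916945 − 462031 = -1378976

-1378976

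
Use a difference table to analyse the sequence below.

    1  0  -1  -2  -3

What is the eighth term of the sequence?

First differences: -1 , -1 , -1 , -1
First differences constant at -1.
-3 − 1 = -4
-4 − 1 = -5
-5 − 1 = -6

-6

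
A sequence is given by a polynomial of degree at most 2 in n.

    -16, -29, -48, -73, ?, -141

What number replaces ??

Using the first 4 terms:
-13  -19  -25
-6  -6
Constant second difference = -6.
Extend forward: -25 − 6 = -31;  -73 − 31 = -104

-104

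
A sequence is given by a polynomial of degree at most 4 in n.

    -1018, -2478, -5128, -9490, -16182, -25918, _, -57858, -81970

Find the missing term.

Using the first 6 terms:
Δ: -1460  -2650  -4362  -6692  -9736
Δ²: -1190  -1712  -2330  -3044
Δ³: -522  -618  -714
Δ⁴: -96  -96
Constant fourth difference = -96.
Extend forward: -714 − 96 = -810;  -3044 − 810 = -3854;  -9736 − 3854 = -13590;  -25918 − 13590 = -39508

-39508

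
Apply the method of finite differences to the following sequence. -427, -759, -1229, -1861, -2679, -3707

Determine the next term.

D1: -332, -470, -632, -818, -1028
D2: -138, -162, -186, -210
D3: -24, -24, -24
Constant third difference = -24, so extend:
-210 − 24 = -234;  -1028 − 234 = -1262;  -3707 − 1262 = -4969

-4969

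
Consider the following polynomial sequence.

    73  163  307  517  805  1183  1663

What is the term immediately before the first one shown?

Δ: 90, 144, 210, 288, 378, 480
Δ²: 54, 66, 78, 90, 102
Δ³: 12, 12, 12, 12
The third differences are constant at 12.
Work back: 54 − 12 = 42;  90 − 42 = 48;  73 − 48 = 25

25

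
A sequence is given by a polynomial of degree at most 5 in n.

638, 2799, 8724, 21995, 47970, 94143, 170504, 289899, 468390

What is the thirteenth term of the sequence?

First differences: 2161, 5925, 13271, 25975, 46173, 76361, 119395, 178491
Second differences: 3764, 7346, 12704, 20198, 30188, 43034, 59096
Third differences: 3582, 5358, 7494, 9990, 12846, 16062
Fourth differences: 1776, 2136, 2496, 2856, 3216
Fifth differences: 360, 360, 360, 360
Constant fifth difference = 360, so extend:
3216 + 360 = 3576;  16062 + 3576 = 19638;  59096 + 19638 = 78734;  178491 + 78734 = 257225;  468390 + 257225 = 725615
3576 + 360 = 3936;  19638 + 3936 = 23574;  78734 + 23574 = 102308;  257225 + 102308 = 359533;  725615 + 359533 = 1085148
3936 + 360 = 4296;  23574 + 4296 = 27870;  102308 + 27870 = 130178;  359533 + 130178 = 489711;  1085148 + 489711 = 1574859
4296 + 360 = 4656;  27870 + 4656 = 32526;  130178 + 32526 = 162704;  489711 + 162704 = 652415;  1574859 + 652415 = 2227274

2227274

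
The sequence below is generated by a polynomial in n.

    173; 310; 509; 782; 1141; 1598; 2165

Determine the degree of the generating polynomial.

3

First differences: 137, 199, 273, 359, 457, 567
Second differences: 62, 74, 86, 98, 110
Third differences: 12, 12, 12, 12
The third differences are constant, so the polynomial has degree 3.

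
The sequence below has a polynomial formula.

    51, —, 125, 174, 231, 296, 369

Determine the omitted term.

84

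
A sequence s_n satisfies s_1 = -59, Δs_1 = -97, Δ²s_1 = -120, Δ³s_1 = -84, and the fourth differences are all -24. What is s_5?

-1527

Build the table forward from the leading diagonal:
D4: -24, -24, -24, -24, -24
D3: -84, -108, -132, -156, -180
D2: -120, -204, -312, -444, -600
D1: -97, -217, -421, -733, -1177
s: -59, -156, -373, -794, -1527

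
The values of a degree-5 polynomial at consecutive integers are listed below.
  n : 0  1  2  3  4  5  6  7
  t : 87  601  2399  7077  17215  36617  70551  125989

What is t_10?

521647

First differences: 514, 1798, 4678, 10138, 19402, 33934, 55438
Second differences: 1284, 2880, 5460, 9264, 14532, 21504
Third differences: 1596, 2580, 3804, 5268, 6972
Fourth differences: 984, 1224, 1464, 1704
Fifth differences: 240, 240, 240
Fifth differences constant at 240.
1704 + 240 = 1944;  6972 + 1944 = 8916;  21504 + 8916 = 30420;  55438 + 30420 = 85858;  125989 + 85858 = 211847
1944 + 240 = 2184;  8916 + 2184 = 11100;  30420 + 11100 = 41520;  85858 + 41520 = 127378;  211847 + 127378 = 339225
2184 + 240 = 2424;  11100 + 2424 = 13524;  41520 + 13524 = 55044;  127378 + 55044 = 182422;  339225 + 182422 = 521647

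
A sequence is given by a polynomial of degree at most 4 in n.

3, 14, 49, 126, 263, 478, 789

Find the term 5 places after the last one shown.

11  35  77  137  215  311
24  42  60  78  96
18  18  18  18
The third differences are constant (18).
96 + 18 = 114;  311 + 114 = 425;  789 + 425 = 1214
114 + 18 = 132;  425 + 132 = 557;  1214 + 557 = 1771
132 + 18 = 150;  557 + 150 = 707;  1771 + 707 = 2478
150 + 18 = 168;  707 + 168 = 875;  2478 + 875 = 3353
168 + 18 = 186;  875 + 186 = 1061;  3353 + 1061 = 4414

4414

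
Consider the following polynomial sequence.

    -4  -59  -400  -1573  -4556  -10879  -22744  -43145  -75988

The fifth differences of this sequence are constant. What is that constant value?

-120

First differences: -55, -341, -1173, -2983, -6323, -11865, -20401, -32843
Second differences: -286, -832, -1810, -3340, -5542, -8536, -12442
Third differences: -546, -978, -1530, -2202, -2994, -3906
Fourth differences: -432, -552, -672, -792, -912
Fifth differences: -120, -120, -120, -120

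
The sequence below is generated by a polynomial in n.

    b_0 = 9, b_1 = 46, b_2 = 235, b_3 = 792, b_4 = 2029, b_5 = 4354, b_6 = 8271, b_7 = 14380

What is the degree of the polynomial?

4

37, 189, 557, 1237, 2325, 3917, 6109
152, 368, 680, 1088, 1592, 2192
216, 312, 408, 504, 600
96, 96, 96, 96
The fourth differences are constant, so the polynomial has degree 4.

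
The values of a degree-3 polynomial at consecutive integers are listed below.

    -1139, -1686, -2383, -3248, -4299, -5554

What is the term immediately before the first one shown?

D1: -547  -697  -865  -1051  -1255
D2: -150  -168  -186  -204
D3: -18  -18  -18
The third differences are constant at -18.
Work back: -150 + 18 = -132;  -547 + 132 = -415;  -1139 + 415 = -724

-724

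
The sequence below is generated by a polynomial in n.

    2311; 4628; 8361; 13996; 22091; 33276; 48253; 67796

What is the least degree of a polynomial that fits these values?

D1: 2317, 3733, 5635, 8095, 11185, 14977, 19543
D2: 1416, 1902, 2460, 3090, 3792, 4566
D3: 486, 558, 630, 702, 774
D4: 72, 72, 72, 72
The fourth differences are constant, so the polynomial has degree 4.

4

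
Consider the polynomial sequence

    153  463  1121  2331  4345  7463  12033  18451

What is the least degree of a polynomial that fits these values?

First differences: 310, 658, 1210, 2014, 3118, 4570, 6418
Second differences: 348, 552, 804, 1104, 1452, 1848
Third differences: 204, 252, 300, 348, 396
Fourth differences: 48, 48, 48, 48
The fourth differences are constant, so the polynomial has degree 4.

4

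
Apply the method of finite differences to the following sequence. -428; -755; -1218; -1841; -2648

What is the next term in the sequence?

D1: -327  -463  -623  -807
D2: -136  -160  -184
D3: -24  -24
Constant third difference = -24, so extend:
-184 − 24 = -208;  -807 − 208 = -1015;  -2648 − 1015 = -3663

-3663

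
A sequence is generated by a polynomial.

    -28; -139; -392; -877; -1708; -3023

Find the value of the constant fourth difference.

-24

Δ: -111, -253, -485, -831, -1315
Δ²: -142, -232, -346, -484
Δ³: -90, -114, -138
Δ⁴: -24, -24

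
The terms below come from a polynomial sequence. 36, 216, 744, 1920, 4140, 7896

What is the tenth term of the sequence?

Δ: 180, 528, 1176, 2220, 3756
Δ²: 348, 648, 1044, 1536
Δ³: 300, 396, 492
Δ⁴: 96, 96
Constant fourth difference = 96, so extend:
492 + 96 = 588;  1536 + 588 = 2124;  3756 + 2124 = 5880;  7896 + 5880 = 13776
588 + 96 = 684;  2124 + 684 = 2808;  5880 + 2808 = 8688;  13776 + 8688 = 22464
684 + 96 = 780;  2808 + 780 = 3588;  8688 + 3588 = 12276;  22464 + 12276 = 34740
780 + 96 = 876;  3588 + 876 = 4464;  12276 + 4464 = 16740;  34740 + 16740 = 51480

51480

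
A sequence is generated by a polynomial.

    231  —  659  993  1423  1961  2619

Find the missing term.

409

Using the last 5 terms:
First differences: 334, 430, 538, 658
Second differences: 96, 108, 120
Third differences: 12, 12
Constant third difference = 12.
Extend backward: 96 − 12 = 84;  334 − 84 = 250;  659 − 250 = 409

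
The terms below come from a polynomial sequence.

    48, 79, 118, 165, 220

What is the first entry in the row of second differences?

First differences: 31, 39, 47, 55
Second differences: 8, 8, 8

8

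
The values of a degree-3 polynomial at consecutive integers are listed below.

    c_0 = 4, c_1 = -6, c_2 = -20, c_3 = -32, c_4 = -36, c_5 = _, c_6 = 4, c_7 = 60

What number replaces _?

-26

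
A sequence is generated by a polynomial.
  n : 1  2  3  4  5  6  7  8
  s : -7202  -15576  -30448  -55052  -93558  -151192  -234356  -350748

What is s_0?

-2908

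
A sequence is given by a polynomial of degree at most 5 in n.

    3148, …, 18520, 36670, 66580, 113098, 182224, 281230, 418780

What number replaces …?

8314

Using the last 7 terms:
Δ: 18150, 29910, 46518, 69126, 99006, 137550
Δ²: 11760, 16608, 22608, 29880, 38544
Δ³: 4848, 6000, 7272, 8664
Δ⁴: 1152, 1272, 1392
Δ⁵: 120, 120
Constant fifth difference = 120.
Extend backward: 1152 − 120 = 1032;  4848 − 1032 = 3816;  11760 − 3816 = 7944;  18150 − 7944 = 10206;  18520 − 10206 = 8314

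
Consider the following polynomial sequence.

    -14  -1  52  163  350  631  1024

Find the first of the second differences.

Δ: 13, 53, 111, 187, 281, 393
Δ²: 40, 58, 76, 94, 112
Δ³: 18, 18, 18, 18

40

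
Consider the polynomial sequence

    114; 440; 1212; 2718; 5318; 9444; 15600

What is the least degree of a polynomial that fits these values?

326, 772, 1506, 2600, 4126, 6156
446, 734, 1094, 1526, 2030
288, 360, 432, 504
72, 72, 72
The fourth differences are constant, so the polynomial has degree 4.

4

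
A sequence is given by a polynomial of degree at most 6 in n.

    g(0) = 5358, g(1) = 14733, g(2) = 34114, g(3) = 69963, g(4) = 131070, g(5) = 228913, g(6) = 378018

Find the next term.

596319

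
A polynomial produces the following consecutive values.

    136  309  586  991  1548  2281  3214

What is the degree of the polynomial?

3

Δ: 173, 277, 405, 557, 733, 933
Δ²: 104, 128, 152, 176, 200
Δ³: 24, 24, 24, 24
The third differences are constant, so the polynomial has degree 3.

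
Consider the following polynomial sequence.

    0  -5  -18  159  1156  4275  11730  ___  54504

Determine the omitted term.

Using the first 7 terms:
D1: -5  -13  177  997  3119  7455
D2: -8  190  820  2122  4336
D3: 198  630  1302  2214
D4: 432  672  912
D5: 240  240
Constant fifth difference = 240.
Extend forward: 912 + 240 = 1152;  2214 + 1152 = 3366;  4336 + 3366 = 7702;  7455 + 7702 = 15157;  11730 + 15157 = 26887

26887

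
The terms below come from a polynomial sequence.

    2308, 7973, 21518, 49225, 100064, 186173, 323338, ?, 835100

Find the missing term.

Using the first 7 terms:
5665  13545  27707  50839  86109  137165
7880  14162  23132  35270  51056
6282  8970  12138  15786
2688  3168  3648
480  480
Constant fifth difference = 480.
Extend forward: 3648 + 480 = 4128;  15786 + 4128 = 19914;  51056 + 19914 = 70970;  137165 + 70970 = 208135;  323338 + 208135 = 531473

531473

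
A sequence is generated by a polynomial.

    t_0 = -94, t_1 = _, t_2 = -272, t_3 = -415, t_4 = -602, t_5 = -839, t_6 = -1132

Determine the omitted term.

-167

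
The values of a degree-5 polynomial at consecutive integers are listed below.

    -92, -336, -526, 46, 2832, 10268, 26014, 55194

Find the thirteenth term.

714664

First differences: -244, -190, 572, 2786, 7436, 15746, 29180
Second differences: 54, 762, 2214, 4650, 8310, 13434
Third differences: 708, 1452, 2436, 3660, 5124
Fourth differences: 744, 984, 1224, 1464
Fifth differences: 240, 240, 240
The fifth differences are constant (240).
1464 + 240 = 1704;  5124 + 1704 = 6828;  13434 + 6828 = 20262;  29180 + 20262 = 49442;  55194 + 49442 = 104636
1704 + 240 = 1944;  6828 + 1944 = 8772;  20262 + 8772 = 29034;  49442 + 29034 = 78476;  104636 + 78476 = 183112
1944 + 240 = 2184;  8772 + 2184 = 10956;  29034 + 10956 = 39990;  78476 + 39990 = 118466;  183112 + 118466 = 301578
2184 + 240 = 2424;  10956 + 2424 = 13380;  39990 + 13380 = 53370;  118466 + 53370 = 171836;  301578 + 171836 = 473414
2424 + 240 = 2664;  13380 + 2664 = 16044;  53370 + 16044 = 69414;  171836 + 69414 = 241250;  473414 + 241250 = 714664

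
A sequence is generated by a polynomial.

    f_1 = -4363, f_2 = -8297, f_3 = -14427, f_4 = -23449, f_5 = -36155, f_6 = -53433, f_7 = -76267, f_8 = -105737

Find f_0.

D1: -3934  -6130  -9022  -12706  -17278  -22834  -29470
D2: -2196  -2892  -3684  -4572  -5556  -6636
D3: -696  -792  -888  -984  -1080
D4: -96  -96  -96  -96
The fourth differences are constant at -96.
Work back: -696 + 96 = -600;  -2196 + 600 = -1596;  -3934 + 1596 = -2338;  -4363 + 2338 = -2025

-2025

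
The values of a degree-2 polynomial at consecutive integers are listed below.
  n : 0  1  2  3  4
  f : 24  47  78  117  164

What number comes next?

219

First differences: 23, 31, 39, 47
Second differences: 8, 8, 8
The second differences are constant (8).
47 + 8 = 55;  164 + 55 = 219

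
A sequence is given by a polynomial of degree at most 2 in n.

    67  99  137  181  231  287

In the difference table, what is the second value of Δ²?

First differences: 32, 38, 44, 50, 56
Second differences: 6, 6, 6, 6

6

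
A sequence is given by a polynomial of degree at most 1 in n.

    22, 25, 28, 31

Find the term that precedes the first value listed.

19

D1: 3  3  3
The first differences are constant at 3.
Work back: 22 − 3 = 19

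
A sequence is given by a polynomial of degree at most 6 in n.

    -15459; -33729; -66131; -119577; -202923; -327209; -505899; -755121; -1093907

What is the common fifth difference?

-240

First differences: -18270, -32402, -53446, -83346, -124286, -178690, -249222, -338786
Second differences: -14132, -21044, -29900, -40940, -54404, -70532, -89564
Third differences: -6912, -8856, -11040, -13464, -16128, -19032
Fourth differences: -1944, -2184, -2424, -2664, -2904
Fifth differences: -240, -240, -240, -240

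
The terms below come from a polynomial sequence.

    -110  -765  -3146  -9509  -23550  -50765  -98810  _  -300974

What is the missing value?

-177861

Using the first 7 terms:
D1: -655  -2381  -6363  -14041  -27215  -48045
D2: -1726  -3982  -7678  -13174  -20830
D3: -2256  -3696  -5496  -7656
D4: -1440  -1800  -2160
D5: -360  -360
Constant fifth difference = -360.
Extend forward: -2160 − 360 = -2520;  -7656 − 2520 = -10176;  -20830 − 10176 = -31006;  -48045 − 31006 = -79051;  -98810 − 79051 = -177861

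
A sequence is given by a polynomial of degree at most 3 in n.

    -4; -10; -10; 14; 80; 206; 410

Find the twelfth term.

3230

First differences: -6, 0, 24, 66, 126, 204
Second differences: 6, 24, 42, 60, 78
Third differences: 18, 18, 18, 18
Third differences constant at 18.
78 + 18 = 96;  204 + 96 = 300;  410 + 300 = 710
96 + 18 = 114;  300 + 114 = 414;  710 + 414 = 1124
114 + 18 = 132;  414 + 132 = 546;  1124 + 546 = 1670
132 + 18 = 150;  546 + 150 = 696;  1670 + 696 = 2366
150 + 18 = 168;  696 + 168 = 864;  2366 + 864 = 3230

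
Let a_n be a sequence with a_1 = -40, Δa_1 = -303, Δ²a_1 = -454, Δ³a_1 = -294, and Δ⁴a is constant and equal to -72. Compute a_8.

-24505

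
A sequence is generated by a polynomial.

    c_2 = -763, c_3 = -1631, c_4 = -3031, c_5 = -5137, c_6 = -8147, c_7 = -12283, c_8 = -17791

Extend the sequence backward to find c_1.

-277

-868  -1400  -2106  -3010  -4136  -5508
-532  -706  -904  -1126  -1372
-174  -198  -222  -246
-24  -24  -24
The fourth differences are constant at -24.
Work back: -174 + 24 = -150;  -532 + 150 = -382;  -868 + 382 = -486;  -763 + 486 = -277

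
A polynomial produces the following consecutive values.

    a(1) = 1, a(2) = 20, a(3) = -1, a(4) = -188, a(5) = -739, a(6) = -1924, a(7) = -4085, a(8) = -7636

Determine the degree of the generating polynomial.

Δ: 19, -21, -187, -551, -1185, -2161, -3551
Δ²: -40, -166, -364, -634, -976, -1390
Δ³: -126, -198, -270, -342, -414
Δ⁴: -72, -72, -72, -72
The fourth differences are constant, so the polynomial has degree 4.

4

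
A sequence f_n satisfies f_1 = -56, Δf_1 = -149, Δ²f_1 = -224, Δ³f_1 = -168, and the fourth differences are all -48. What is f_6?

Build the table forward from the leading diagonal:
Δ⁴: -48, -48, -48, -48, -48, -48
Δ³: -168, -216, -264, -312, -360, -408
Δ²: -224, -392, -608, -872, -1184, -1544
Δ: -149, -373, -765, -1373, -2245, -3429
f: -56, -205, -578, -1343, -2716, -4961

-4961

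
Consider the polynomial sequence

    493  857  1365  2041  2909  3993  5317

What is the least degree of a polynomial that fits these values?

3

364, 508, 676, 868, 1084, 1324
144, 168, 192, 216, 240
24, 24, 24, 24
The third differences are constant, so the polynomial has degree 3.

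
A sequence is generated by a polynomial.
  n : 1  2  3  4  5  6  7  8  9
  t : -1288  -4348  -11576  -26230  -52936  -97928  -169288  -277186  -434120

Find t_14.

Δ: -3060 , -7228 , -14654 , -26706 , -44992 , -71360 , -107898 , -156934
Δ²: -4168 , -7426 , -12052 , -18286 , -26368 , -36538 , -49036
Δ³: -3258 , -4626 , -6234 , -8082 , -10170 , -12498
Δ⁴: -1368 , -1608 , -1848 , -2088 , -2328
Δ⁵: -240 , -240 , -240 , -240
The fifth differences are constant (-240).
-2328 − 240 = -2568;  -12498 − 2568 = -15066;  -49036 − 15066 = -64102;  -156934 − 64102 = -221036;  -434120 − 221036 = -655156
-2568 − 240 = -2808;  -15066 − 2808 = -17874;  -64102 − 17874 = -81976;  -221036 − 81976 = -303012;  -655156 − 303012 = -958168
-2808 − 240 = -3048;  -17874 − 3048 = -20922;  -81976 − 20922 = -102898;  -303012 − 102898 = -405910;  -958168 − 405910 = -1364078
-3048 − 240 = -3288;  -20922 − 3288 = -24210;  -102898 − 24210 = -127108;  -405910 − 127108 = -533018;  -1364078 − 533018 = -1897096
-3288 − 240 = -3528;  -24210 − 3528 = -27738;  -127108 − 27738 = -154846;  -533018 − 154846 = -687864;  -1897096 − 687864 = -2584960

-2584960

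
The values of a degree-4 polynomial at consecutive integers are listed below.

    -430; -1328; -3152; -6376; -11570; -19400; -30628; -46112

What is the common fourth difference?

-96

D1: -898, -1824, -3224, -5194, -7830, -11228, -15484
D2: -926, -1400, -1970, -2636, -3398, -4256
D3: -474, -570, -666, -762, -858
D4: -96, -96, -96, -96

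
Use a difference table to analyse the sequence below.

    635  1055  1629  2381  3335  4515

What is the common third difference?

Δ: 420, 574, 752, 954, 1180
Δ²: 154, 178, 202, 226
Δ³: 24, 24, 24

24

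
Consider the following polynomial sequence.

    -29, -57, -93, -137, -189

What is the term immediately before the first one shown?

-9

-28, -36, -44, -52
-8, -8, -8
The second differences are constant at -8.
Work back: -28 + 8 = -20;  -29 + 20 = -9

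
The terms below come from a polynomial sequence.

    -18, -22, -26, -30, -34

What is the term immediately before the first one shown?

D1: -4, -4, -4, -4
The first differences are constant at -4.
Work back: -18 + 4 = -14

-14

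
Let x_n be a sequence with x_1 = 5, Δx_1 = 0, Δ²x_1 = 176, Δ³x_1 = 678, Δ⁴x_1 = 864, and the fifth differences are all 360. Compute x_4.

1211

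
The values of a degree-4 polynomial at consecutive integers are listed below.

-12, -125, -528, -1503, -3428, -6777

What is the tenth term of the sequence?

-47253

D1: -113 , -403 , -975 , -1925 , -3349
D2: -290 , -572 , -950 , -1424
D3: -282 , -378 , -474
D4: -96 , -96
Constant fourth difference = -96, so extend:
-474 − 96 = -570;  -1424 − 570 = -1994;  -3349 − 1994 = -5343;  -6777 − 5343 = -12120
-570 − 96 = -666;  -1994 − 666 = -2660;  -5343 − 2660 = -8003;  -12120 − 8003 = -20123
-666 − 96 = -762;  -2660 − 762 = -3422;  -8003 − 3422 = -11425;  -20123 − 11425 = -31548
-762 − 96 = -858;  -3422 − 858 = -4280;  -11425 − 4280 = -15705;  -31548 − 15705 = -47253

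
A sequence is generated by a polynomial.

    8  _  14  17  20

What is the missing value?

Using the last 3 terms:
First differences: 3, 3
Constant first difference = 3.
Extend backward: 14 − 3 = 11

11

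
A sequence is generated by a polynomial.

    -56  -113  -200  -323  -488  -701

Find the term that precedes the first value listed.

First differences: -57  -87  -123  -165  -213
Second differences: -30  -36  -42  -48
Third differences: -6  -6  -6
The third differences are constant at -6.
Work back: -30 + 6 = -24;  -57 + 24 = -33;  -56 + 33 = -23

-23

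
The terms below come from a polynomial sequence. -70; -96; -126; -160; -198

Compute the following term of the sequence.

Δ: -26, -30, -34, -38
Δ²: -4, -4, -4
Constant second difference = -4, so extend:
-38 − 4 = -42;  -198 − 42 = -240

-240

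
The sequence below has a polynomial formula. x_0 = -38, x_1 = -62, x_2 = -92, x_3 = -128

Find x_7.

-332

First differences: -24, -30, -36
Second differences: -6, -6
Constant second difference = -6, so extend:
-36 − 6 = -42;  -128 − 42 = -170
-42 − 6 = -48;  -170 − 48 = -218
-48 − 6 = -54;  -218 − 54 = -272
-54 − 6 = -60;  -272 − 60 = -332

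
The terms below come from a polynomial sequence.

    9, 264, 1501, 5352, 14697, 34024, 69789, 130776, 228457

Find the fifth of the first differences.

19327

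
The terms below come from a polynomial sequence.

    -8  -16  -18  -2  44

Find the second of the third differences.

12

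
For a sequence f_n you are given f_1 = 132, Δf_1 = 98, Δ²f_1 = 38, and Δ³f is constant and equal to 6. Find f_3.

366

Build the table forward from the leading diagonal:
D3: 6, 6, 6
D2: 38, 44, 50
D1: 98, 136, 180
f: 132, 230, 366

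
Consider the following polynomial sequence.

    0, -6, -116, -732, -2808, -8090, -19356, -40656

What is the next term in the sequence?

-6 , -110 , -616 , -2076 , -5282 , -11266 , -21300
-104 , -506 , -1460 , -3206 , -5984 , -10034
-402 , -954 , -1746 , -2778 , -4050
-552 , -792 , -1032 , -1272
-240 , -240 , -240
Constant fifth difference = -240, so extend:
-1272 − 240 = -1512;  -4050 − 1512 = -5562;  -10034 − 5562 = -15596;  -21300 − 15596 = -36896;  -40656 − 36896 = -77552

-77552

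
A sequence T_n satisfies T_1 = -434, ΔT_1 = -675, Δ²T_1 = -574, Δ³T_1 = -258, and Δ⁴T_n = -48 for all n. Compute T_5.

-7658

Build the table forward from the leading diagonal:
Δ⁴: -48  -48  -48  -48  -48
Δ³: -258  -306  -354  -402  -450
Δ²: -574  -832  -1138  -1492  -1894
Δ: -675  -1249  -2081  -3219  -4711
T: -434  -1109  -2358  -4439  -7658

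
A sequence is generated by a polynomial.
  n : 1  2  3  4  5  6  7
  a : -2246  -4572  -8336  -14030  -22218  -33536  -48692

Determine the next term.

-2326, -3764, -5694, -8188, -11318, -15156
-1438, -1930, -2494, -3130, -3838
-492, -564, -636, -708
-72, -72, -72
Constant fourth difference = -72, so extend:
-708 − 72 = -780;  -3838 − 780 = -4618;  -15156 − 4618 = -19774;  -48692 − 19774 = -68466

-68466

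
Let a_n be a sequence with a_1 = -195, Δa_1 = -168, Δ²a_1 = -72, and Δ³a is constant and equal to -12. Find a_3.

Build the table forward from the leading diagonal:
D3: -12, -12, -12
D2: -72, -84, -96
D1: -168, -240, -324
a: -195, -363, -603

-603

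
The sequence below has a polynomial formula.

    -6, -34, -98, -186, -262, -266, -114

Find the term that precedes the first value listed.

First differences: -28, -64, -88, -76, -4, 152
Second differences: -36, -24, 12, 72, 156
Third differences: 12, 36, 60, 84
Fourth differences: 24, 24, 24
The fourth differences are constant at 24.
Work back: 12 − 24 = -12;  -36 + 12 = -24;  -28 + 24 = -4;  -6 + 4 = -2

-2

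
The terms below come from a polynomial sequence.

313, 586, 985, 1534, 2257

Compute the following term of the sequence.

Δ: 273 , 399 , 549 , 723
Δ²: 126 , 150 , 174
Δ³: 24 , 24
Third differences constant at 24.
174 + 24 = 198;  723 + 198 = 921;  2257 + 921 = 3178

3178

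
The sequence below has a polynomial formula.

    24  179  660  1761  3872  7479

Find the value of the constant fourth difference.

96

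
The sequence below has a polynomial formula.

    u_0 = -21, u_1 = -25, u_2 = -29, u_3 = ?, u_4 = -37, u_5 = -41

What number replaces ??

-33

Using the first 3 terms:
-4  -4
Constant first difference = -4.
Extend forward: -29 − 4 = -33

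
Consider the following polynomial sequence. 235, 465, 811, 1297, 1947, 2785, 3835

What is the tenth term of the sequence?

8497

230  346  486  650  838  1050
116  140  164  188  212
24  24  24  24
Third differences constant at 24.
212 + 24 = 236;  1050 + 236 = 1286;  3835 + 1286 = 5121
236 + 24 = 260;  1286 + 260 = 1546;  5121 + 1546 = 6667
260 + 24 = 284;  1546 + 284 = 1830;  6667 + 1830 = 8497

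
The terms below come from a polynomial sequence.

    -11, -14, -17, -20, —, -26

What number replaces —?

Using the first 4 terms:
Δ: -3  -3  -3
Constant first difference = -3.
Extend forward: -20 − 3 = -23

-23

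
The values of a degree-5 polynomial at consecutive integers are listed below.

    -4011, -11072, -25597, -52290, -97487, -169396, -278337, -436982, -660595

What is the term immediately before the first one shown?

First differences: -7061  -14525  -26693  -45197  -71909  -108941  -158645  -223613
Second differences: -7464  -12168  -18504  -26712  -37032  -49704  -64968
Third differences: -4704  -6336  -8208  -10320  -12672  -15264
Fourth differences: -1632  -1872  -2112  -2352  -2592
Fifth differences: -240  -240  -240  -240
The fifth differences are constant at -240.
Work back: -1632 + 240 = -1392;  -4704 + 1392 = -3312;  -7464 + 3312 = -4152;  -7061 + 4152 = -2909;  -4011 + 2909 = -1102

-1102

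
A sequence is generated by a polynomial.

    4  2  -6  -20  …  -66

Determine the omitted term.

-40

Using the first 4 terms:
-2  -8  -14
-6  -6
Constant second difference = -6.
Extend forward: -14 − 6 = -20;  -20 − 20 = -40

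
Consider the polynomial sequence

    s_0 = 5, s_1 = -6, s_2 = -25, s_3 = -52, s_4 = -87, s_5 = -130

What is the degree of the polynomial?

First differences: -11, -19, -27, -35, -43
Second differences: -8, -8, -8, -8
The second differences are constant, so the polynomial has degree 2.

2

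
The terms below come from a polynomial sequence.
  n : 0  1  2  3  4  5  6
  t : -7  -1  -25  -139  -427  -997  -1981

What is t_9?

-9097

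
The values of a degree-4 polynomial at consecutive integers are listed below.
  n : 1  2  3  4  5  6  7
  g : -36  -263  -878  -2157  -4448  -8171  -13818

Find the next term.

-21953

Δ: -227, -615, -1279, -2291, -3723, -5647
Δ²: -388, -664, -1012, -1432, -1924
Δ³: -276, -348, -420, -492
Δ⁴: -72, -72, -72
Constant fourth difference = -72, so extend:
-492 − 72 = -564;  -1924 − 564 = -2488;  -5647 − 2488 = -8135;  -13818 − 8135 = -21953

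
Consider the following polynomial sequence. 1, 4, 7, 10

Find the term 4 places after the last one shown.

First differences: 3  3  3
Constant first difference = 3, so extend:
10 + 3 = 13
13 + 3 = 16
16 + 3 = 19
19 + 3 = 22

22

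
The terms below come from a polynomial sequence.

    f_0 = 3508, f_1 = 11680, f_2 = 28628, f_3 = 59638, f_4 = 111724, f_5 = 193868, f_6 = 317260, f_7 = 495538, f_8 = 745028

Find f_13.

3850468

First differences: 8172 , 16948 , 31010 , 52086 , 82144 , 123392 , 178278 , 249490
Second differences: 8776 , 14062 , 21076 , 30058 , 41248 , 54886 , 71212
Third differences: 5286 , 7014 , 8982 , 11190 , 13638 , 16326
Fourth differences: 1728 , 1968 , 2208 , 2448 , 2688
Fifth differences: 240 , 240 , 240 , 240
Fifth differences constant at 240.
2688 + 240 = 2928;  16326 + 2928 = 19254;  71212 + 19254 = 90466;  249490 + 90466 = 339956;  745028 + 339956 = 1084984
2928 + 240 = 3168;  19254 + 3168 = 22422;  90466 + 22422 = 112888;  339956 + 112888 = 452844;  1084984 + 452844 = 1537828
3168 + 240 = 3408;  22422 + 3408 = 25830;  112888 + 25830 = 138718;  452844 + 138718 = 591562;  1537828 + 591562 = 2129390
3408 + 240 = 3648;  25830 + 3648 = 29478;  138718 + 29478 = 168196;  591562 + 168196 = 759758;  2129390 + 759758 = 2889148
3648 + 240 = 3888;  29478 + 3888 = 33366;  168196 + 33366 = 201562;  759758 + 201562 = 961320;  2889148 + 961320 = 3850468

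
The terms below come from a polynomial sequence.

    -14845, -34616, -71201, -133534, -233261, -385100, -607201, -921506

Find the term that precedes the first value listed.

-5306

-19771  -36585  -62333  -99727  -151839  -222101  -314305
-16814  -25748  -37394  -52112  -70262  -92204
-8934  -11646  -14718  -18150  -21942
-2712  -3072  -3432  -3792
-360  -360  -360
The fifth differences are constant at -360.
Work back: -2712 + 360 = -2352;  -8934 + 2352 = -6582;  -16814 + 6582 = -10232;  -19771 + 10232 = -9539;  -14845 + 9539 = -5306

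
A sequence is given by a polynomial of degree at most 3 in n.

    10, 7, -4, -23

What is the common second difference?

-8

First differences: -3, -11, -19
Second differences: -8, -8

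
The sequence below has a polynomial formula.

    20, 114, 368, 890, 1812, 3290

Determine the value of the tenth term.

18722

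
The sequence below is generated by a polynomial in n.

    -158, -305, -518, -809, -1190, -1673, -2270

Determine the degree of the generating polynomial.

3

-147, -213, -291, -381, -483, -597
-66, -78, -90, -102, -114
-12, -12, -12, -12
The third differences are constant, so the polynomial has degree 3.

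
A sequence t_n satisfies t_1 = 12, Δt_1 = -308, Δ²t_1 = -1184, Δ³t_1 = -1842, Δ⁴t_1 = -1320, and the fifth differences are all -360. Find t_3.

Build the table forward from the leading diagonal:
Fifth differences: -360, -360, -360
Fourth differences: -1320, -1680, -2040
Third differences: -1842, -3162, -4842
Second differences: -1184, -3026, -6188
First differences: -308, -1492, -4518
t: 12, -296, -1788

-1788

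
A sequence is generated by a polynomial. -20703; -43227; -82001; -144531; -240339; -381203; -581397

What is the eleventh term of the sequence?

D1: -22524 , -38774 , -62530 , -95808 , -140864 , -200194
D2: -16250 , -23756 , -33278 , -45056 , -59330
D3: -7506 , -9522 , -11778 , -14274
D4: -2016 , -2256 , -2496
D5: -240 , -240
Fifth differences constant at -240.
-2496 − 240 = -2736;  -14274 − 2736 = -17010;  -59330 − 17010 = -76340;  -200194 − 76340 = -276534;  -581397 − 276534 = -857931
-2736 − 240 = -2976;  -17010 − 2976 = -19986;  -76340 − 19986 = -96326;  -276534 − 96326 = -372860;  -857931 − 372860 = -1230791
-2976 − 240 = -3216;  -19986 − 3216 = -23202;  -96326 − 23202 = -119528;  -372860 − 119528 = -492388;  -1230791 − 492388 = -1723179
-3216 − 240 = -3456;  -23202 − 3456 = -26658;  -119528 − 26658 = -146186;  -492388 − 146186 = -638574;  -1723179 − 638574 = -2361753

-2361753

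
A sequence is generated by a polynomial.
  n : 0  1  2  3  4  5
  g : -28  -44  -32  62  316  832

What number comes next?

1736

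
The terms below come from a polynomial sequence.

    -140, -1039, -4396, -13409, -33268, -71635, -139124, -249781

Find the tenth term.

-676823

-899 , -3357 , -9013 , -19859 , -38367 , -67489 , -110657
-2458 , -5656 , -10846 , -18508 , -29122 , -43168
-3198 , -5190 , -7662 , -10614 , -14046
-1992 , -2472 , -2952 , -3432
-480 , -480 , -480
Constant fifth difference = -480, so extend:
-3432 − 480 = -3912;  -14046 − 3912 = -17958;  -43168 − 17958 = -61126;  -110657 − 61126 = -171783;  -249781 − 171783 = -421564
-3912 − 480 = -4392;  -17958 − 4392 = -22350;  -61126 − 22350 = -83476;  -171783 − 83476 = -255259;  -421564 − 255259 = -676823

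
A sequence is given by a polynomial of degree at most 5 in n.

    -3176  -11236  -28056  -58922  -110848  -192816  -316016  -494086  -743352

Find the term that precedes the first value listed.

Δ: -8060, -16820, -30866, -51926, -81968, -123200, -178070, -249266
Δ²: -8760, -14046, -21060, -30042, -41232, -54870, -71196
Δ³: -5286, -7014, -8982, -11190, -13638, -16326
Δ⁴: -1728, -1968, -2208, -2448, -2688
Δ⁵: -240, -240, -240, -240
The fifth differences are constant at -240.
Work back: -1728 + 240 = -1488;  -5286 + 1488 = -3798;  -8760 + 3798 = -4962;  -8060 + 4962 = -3098;  -3176 + 3098 = -78

-78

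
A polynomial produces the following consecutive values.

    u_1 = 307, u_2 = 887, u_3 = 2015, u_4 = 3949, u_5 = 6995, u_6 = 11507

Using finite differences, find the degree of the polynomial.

Δ: 580, 1128, 1934, 3046, 4512
Δ²: 548, 806, 1112, 1466
Δ³: 258, 306, 354
Δ⁴: 48, 48
The fourth differences are constant, so the polynomial has degree 4.

4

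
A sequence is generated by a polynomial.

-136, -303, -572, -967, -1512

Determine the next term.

-2231

D1: -167, -269, -395, -545
D2: -102, -126, -150
D3: -24, -24
Constant third difference = -24, so extend:
-150 − 24 = -174;  -545 − 174 = -719;  -1512 − 719 = -2231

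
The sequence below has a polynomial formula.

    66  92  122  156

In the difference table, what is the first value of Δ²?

D1: 26, 30, 34
D2: 4, 4

4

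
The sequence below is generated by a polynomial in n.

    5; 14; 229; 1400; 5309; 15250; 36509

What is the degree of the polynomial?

5

9, 215, 1171, 3909, 9941, 21259
206, 956, 2738, 6032, 11318
750, 1782, 3294, 5286
1032, 1512, 1992
480, 480
The fifth differences are constant, so the polynomial has degree 5.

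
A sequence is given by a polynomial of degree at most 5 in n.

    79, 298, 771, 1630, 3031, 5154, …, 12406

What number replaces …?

Using the first 6 terms:
Δ: 219  473  859  1401  2123
Δ²: 254  386  542  722
Δ³: 132  156  180
Δ⁴: 24  24
Constant fourth difference = 24.
Extend forward: 180 + 24 = 204;  722 + 204 = 926;  2123 + 926 = 3049;  5154 + 3049 = 8203

8203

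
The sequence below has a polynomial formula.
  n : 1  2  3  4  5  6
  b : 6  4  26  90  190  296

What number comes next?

354

Δ: -2  22  64  100  106
Δ²: 24  42  36  6
Δ³: 18  -6  -30
Δ⁴: -24  -24
The fourth differences are constant (-24).
-30 − 24 = -54;  6 − 54 = -48;  106 − 48 = 58;  296 + 58 = 354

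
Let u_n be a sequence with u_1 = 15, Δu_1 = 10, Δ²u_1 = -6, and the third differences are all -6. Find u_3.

Build the table forward from the leading diagonal:
D3: -6, -6, -6
D2: -6, -12, -18
D1: 10, 4, -8
u: 15, 25, 29

29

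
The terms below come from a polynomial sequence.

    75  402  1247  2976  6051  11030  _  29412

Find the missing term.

18567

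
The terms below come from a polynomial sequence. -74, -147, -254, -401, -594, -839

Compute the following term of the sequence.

D1: -73  -107  -147  -193  -245
D2: -34  -40  -46  -52
D3: -6  -6  -6
The third differences are constant (-6).
-52 − 6 = -58;  -245 − 58 = -303;  -839 − 303 = -1142

-1142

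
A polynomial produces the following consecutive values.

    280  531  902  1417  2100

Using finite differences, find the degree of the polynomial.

3

251, 371, 515, 683
120, 144, 168
24, 24
The third differences are constant, so the polynomial has degree 3.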